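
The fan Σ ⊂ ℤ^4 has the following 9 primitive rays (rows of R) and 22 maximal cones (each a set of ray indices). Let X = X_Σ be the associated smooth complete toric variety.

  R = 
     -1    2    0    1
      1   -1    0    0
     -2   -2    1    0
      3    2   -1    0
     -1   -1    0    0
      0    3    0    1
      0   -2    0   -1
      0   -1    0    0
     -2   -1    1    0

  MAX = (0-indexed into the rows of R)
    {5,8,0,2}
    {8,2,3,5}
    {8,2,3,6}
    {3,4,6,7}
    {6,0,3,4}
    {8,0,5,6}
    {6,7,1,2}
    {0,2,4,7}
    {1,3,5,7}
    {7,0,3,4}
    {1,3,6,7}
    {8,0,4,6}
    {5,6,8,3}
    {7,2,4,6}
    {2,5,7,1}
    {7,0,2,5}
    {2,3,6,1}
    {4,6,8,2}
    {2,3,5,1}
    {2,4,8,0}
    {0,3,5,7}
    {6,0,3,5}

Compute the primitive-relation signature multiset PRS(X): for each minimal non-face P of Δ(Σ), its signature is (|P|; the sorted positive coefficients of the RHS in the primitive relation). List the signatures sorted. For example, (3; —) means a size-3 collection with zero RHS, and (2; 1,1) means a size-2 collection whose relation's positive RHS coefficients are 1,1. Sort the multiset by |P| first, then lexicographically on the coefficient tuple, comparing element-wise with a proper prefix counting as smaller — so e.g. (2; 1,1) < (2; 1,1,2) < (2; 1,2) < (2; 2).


Δ(Σ) — 9 vertices, 15 min non-faces:

  {4,5}:  v_{4} + v_{5} = v_{0}  ⇒ sig = (2; 1)
  {7,8}:  v_{7} + v_{8} = v_{2}  ⇒ sig = (2; 1)
  {0,1}:  v_{0} + v_{1} = v_{5} + 2·v_{7}  ⇒ sig = (2; 1,2)
  {1,8}:  v_{1} + v_{8} = 2·v_{2} + v_{3}  ⇒ sig = (2; 1,2)
  {1,4}:  v_{1} + v_{4} = 2·v_{7}  ⇒ sig = (2; 2)
  {3,4,8}:  v_{3} + v_{4} + v_{8} = 0  ⇒ sig = (3; —)
  {5,6,7}:  v_{5} + v_{6} + v_{7} = 0  ⇒ sig = (3; —)
  {0,3,8}:  v_{0} + v_{3} + v_{8} = v_{5}  ⇒ sig = (3; 1)
  {0,6,7}:  v_{0} + v_{6} + v_{7} = v_{4}  ⇒ sig = (3; 1)
  {2,3,4}:  v_{2} + v_{3} + v_{4} = v_{7}  ⇒ sig = (3; 1)
  {2,3,7}:  v_{2} + v_{3} + v_{7} = v_{1}  ⇒ sig = (3; 1)
  {2,5,6}:  v_{2} + v_{5} + v_{6} = v_{8}  ⇒ sig = (3; 1)
  {0,2,3}:  v_{0} + v_{2} + v_{3} = v_{5} + v_{7}  ⇒ sig = (3; 1,1)
  {0,2,6}:  v_{0} + v_{2} + v_{6} = v_{4} + v_{8}  ⇒ sig = (3; 1,1)
  {1,5,6}:  v_{1} + v_{5} + v_{6} = v_{2} + v_{3}  ⇒ sig = (3; 1,1)

Sorted signature multiset PRS(X):
    (2; 1)
    (2; 1)
    (2; 1,2)
    (2; 1,2)
    (2; 2)
    (3; —)
    (3; —)
    (3; 1)
    (3; 1)
    (3; 1)
    (3; 1)
    (3; 1)
    (3; 1,1)
    (3; 1,1)
    (3; 1,1)


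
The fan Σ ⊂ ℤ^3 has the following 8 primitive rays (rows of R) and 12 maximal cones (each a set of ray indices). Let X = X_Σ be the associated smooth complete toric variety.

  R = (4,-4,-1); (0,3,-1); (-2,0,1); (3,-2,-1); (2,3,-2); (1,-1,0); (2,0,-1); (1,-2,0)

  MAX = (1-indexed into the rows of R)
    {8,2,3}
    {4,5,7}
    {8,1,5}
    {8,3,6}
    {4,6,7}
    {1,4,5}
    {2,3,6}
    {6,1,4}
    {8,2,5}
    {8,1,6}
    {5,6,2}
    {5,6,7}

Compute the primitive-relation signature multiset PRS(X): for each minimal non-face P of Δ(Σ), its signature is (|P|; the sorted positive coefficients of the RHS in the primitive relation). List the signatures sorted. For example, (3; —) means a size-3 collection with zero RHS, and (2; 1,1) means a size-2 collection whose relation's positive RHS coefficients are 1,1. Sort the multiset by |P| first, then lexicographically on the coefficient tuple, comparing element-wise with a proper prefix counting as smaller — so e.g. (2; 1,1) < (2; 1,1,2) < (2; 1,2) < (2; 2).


Minimal non-faces — 14 found among 8 rays, 12 max cones:

  {3,7}:  v_{3} + v_{7} = 0  ⇒ sig = (2; —)
  {2,7}:  v_{2} + v_{7} = v_{5}  ⇒ sig = (2; 1)
  {3,4}:  v_{3} + v_{4} = v_{8}  ⇒ sig = (2; 1)
  {3,5}:  v_{3} + v_{5} = v_{2}  ⇒ sig = (2; 1)
  {4,8}:  v_{4} + v_{8} = v_{1}  ⇒ sig = (2; 1)
  {7,8}:  v_{7} + v_{8} = v_{4}  ⇒ sig = (2; 1)
  {2,4}:  v_{2} + v_{4} = v_{5} + v_{8}  ⇒ sig = (2; 1,1)
  {1,2}:  v_{1} + v_{2} = v_{5} + 2·v_{8}  ⇒ sig = (2; 1,2)
  {1,3}:  v_{1} + v_{3} = 2·v_{8}  ⇒ sig = (2; 2)
  {1,7}:  v_{1} + v_{7} = 2·v_{4}  ⇒ sig = (2; 2)
  {2,6,8}:  v_{2} + v_{6} + v_{8} = v_{7}  ⇒ sig = (3; 1)
  {1,5,6}:  v_{1} + v_{5} + v_{6} = v_{4} + 2·v_{7}  ⇒ sig = (3; 1,2)
  {5,6,8}:  v_{5} + v_{6} + v_{8} = 2·v_{7}  ⇒ sig = (3; 2)
  {4,5,6}:  v_{4} + v_{5} + v_{6} = 3·v_{7}  ⇒ sig = (3; 3)

so the primitive-relation signature multiset is
{ (2; —),  (2; 1) ×5,  (2; 1,1),  (2; 1,2),  (2; 2) ×2,  (3; 1),  (3; 1,2),  (3; 2),  (3; 3) }


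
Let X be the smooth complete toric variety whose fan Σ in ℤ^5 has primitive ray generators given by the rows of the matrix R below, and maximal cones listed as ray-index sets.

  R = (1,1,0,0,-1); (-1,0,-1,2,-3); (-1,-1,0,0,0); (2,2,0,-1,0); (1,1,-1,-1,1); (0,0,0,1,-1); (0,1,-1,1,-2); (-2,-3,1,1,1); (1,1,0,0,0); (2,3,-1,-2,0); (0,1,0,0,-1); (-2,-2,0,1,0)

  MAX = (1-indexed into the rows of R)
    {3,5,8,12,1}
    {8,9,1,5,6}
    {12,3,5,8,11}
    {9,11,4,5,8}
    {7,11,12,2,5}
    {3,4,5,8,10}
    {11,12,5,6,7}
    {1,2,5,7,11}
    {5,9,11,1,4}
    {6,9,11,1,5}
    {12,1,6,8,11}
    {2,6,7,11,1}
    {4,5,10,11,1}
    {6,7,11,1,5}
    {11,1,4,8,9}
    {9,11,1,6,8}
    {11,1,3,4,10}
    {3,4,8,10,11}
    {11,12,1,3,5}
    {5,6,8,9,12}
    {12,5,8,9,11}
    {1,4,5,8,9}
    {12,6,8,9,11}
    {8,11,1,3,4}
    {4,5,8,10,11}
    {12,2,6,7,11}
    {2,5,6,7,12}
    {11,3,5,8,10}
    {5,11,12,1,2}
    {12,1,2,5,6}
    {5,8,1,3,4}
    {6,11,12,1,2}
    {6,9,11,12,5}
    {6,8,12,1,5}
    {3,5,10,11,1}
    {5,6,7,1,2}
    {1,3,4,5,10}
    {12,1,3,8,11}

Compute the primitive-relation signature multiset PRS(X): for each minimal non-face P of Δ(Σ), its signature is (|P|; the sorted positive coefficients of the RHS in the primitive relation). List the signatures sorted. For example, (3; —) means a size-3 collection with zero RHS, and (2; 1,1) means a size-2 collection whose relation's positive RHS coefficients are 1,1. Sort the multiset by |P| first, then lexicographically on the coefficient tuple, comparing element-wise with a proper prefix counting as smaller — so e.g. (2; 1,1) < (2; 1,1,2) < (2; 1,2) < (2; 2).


Minimal non-faces — 25 found among 12 rays, 38 max cones:

  P = {3,9}:  v_{3} + v_{9} = 0  ⟹  sig = (2; —)
  P = {4,12}:  v_{4} + v_{12} = 0  ⟹  sig = (2; —)
  P = {2,4}:  v_{2} + v_{4} = v_{1} + v_{7}  ⟹  sig = (2; 1,1)
  P = {2,9}:  v_{2} + v_{9} = v_{6} + v_{7}  ⟹  sig = (2; 1,1)
  P = {3,6}:  v_{3} + v_{6} = v_{1} + v_{12}  ⟹  sig = (2; 1,1)
  P = {4,6}:  v_{4} + v_{6} = v_{1} + v_{9}  ⟹  sig = (2; 1,1)
  P = {7,8}:  v_{7} + v_{8} = v_{6} + v_{12}  ⟹  sig = (2; 1,1)
  P = {6,10}:  v_{6} + v_{10} = v_{1} + v_{5} + v_{11}  ⟹  sig = (2; 1,1,1)
  P = {9,10}:  v_{9} + v_{10} = v_{4} + v_{5} + v_{11}  ⟹  sig = (2; 1,1,1)
  P = {10,12}:  v_{10} + v_{12} = v_{3} + v_{5} + v_{11}  ⟹  sig = (2; 1,1,1)
  P = {4,7}:  v_{4} + v_{7} = v_{1} + v_{5} + v_{6} + v_{11}  ⟹  sig = (2; 1,1,1,1)
  P = {2,8}:  v_{2} + v_{8} = v_{1} + v_{6} + 2·v_{12}  ⟹  sig = (2; 1,1,2)
  P = {7,9}:  v_{7} + v_{9} = v_{5} + 2·v_{6} + v_{11}  ⟹  sig = (2; 1,1,2)
  P = {3,7}:  v_{3} + v_{7} = 2·v_{1} + v_{5} + v_{11} + 2·v_{12}  ⟹  sig = (2; 1,1,2,2)
  P = {2,3}:  v_{2} + v_{3} = 3·v_{1} + v_{5} + v_{11} + 3·v_{12}  ⟹  sig = (2; 1,1,3,3)
  P = {7,10}:  v_{7} + v_{10} = 2·v_{1} + 2·v_{5} + 2·v_{11} + v_{12}  ⟹  sig = (2; 1,2,2,2)
  P = {2,10}:  v_{2} + v_{10} = 3·v_{1} + 2·v_{5} + 2·v_{11} + 2·v_{12}  ⟹  sig = (2; 2,2,2,3)
  P = {1,7,12}:  v_{1} + v_{7} + v_{12} = v_{2}  ⟹  sig = (3; 1)
  P = {1,9,12}:  v_{1} + v_{9} + v_{12} = v_{6}  ⟹  sig = (3; 1)
  P = {1,8,10}:  v_{1} + v_{8} + v_{10} = v_{3} + v_{4}  ⟹  sig = (3; 1,1)
  P = {1,5,8,11}:  v_{1} + v_{5} + v_{8} + v_{11} = 0  ⟹  sig = (4; —)
  P = {3,4,5,11}:  v_{3} + v_{4} + v_{5} + v_{11} = v_{10}  ⟹  sig = (4; 1)
  P = {5,6,8,11}:  v_{5} + v_{6} + v_{8} + v_{11} = v_{9} + v_{12}  ⟹  sig = (4; 1,1)
  P = {2,5,6,11}:  v_{2} + v_{5} + v_{6} + v_{11} = 2·v_{7}  ⟹  sig = (4; 2)
  P = {1,5,6,11,12}:  v_{1} + v_{5} + v_{6} + v_{11} + v_{12} = v_{7}  ⟹  sig = (5; 1)

Hence PRS(X_Σ) =
{ (2; —) ×2,  (2; 1,1) ×5,  (2; 1,1,1) ×3,  (2; 1,1,1,1),  (2; 1,1,2) ×2,  (2; 1,1,2,2),  (2; 1,1,3,3),  (2; 1,2,2,2),  (2; 2,2,2,3),  (3; 1) ×2,  (3; 1,1),  (4; —),  (4; 1),  (4; 1,1),  (4; 2),  (5; 1) }


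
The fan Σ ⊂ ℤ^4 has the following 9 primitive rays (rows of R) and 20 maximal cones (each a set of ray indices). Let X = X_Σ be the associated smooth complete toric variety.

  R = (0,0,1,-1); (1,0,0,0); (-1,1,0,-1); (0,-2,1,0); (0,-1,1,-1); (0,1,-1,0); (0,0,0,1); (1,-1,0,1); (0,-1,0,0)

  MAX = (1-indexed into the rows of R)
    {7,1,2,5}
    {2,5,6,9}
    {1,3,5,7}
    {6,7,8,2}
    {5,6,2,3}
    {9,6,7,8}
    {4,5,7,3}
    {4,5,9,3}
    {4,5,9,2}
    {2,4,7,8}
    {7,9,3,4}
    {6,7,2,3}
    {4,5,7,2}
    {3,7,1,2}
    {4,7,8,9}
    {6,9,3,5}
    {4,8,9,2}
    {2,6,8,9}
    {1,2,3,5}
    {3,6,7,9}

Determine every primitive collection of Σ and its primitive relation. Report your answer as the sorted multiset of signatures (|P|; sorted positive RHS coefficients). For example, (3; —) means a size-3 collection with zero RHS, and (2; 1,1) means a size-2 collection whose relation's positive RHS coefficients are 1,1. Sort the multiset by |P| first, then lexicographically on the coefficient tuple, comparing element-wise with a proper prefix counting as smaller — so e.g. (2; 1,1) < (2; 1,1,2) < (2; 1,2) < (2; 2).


Δ(Σ) — 9 vertices, 13 min non-faces:

  • {3,8}:  v_{3} + v_{8} = 0  so sig = (2; —)
  • {1,9}:  v_{1} + v_{9} = v_{5}  so sig = (2; 1)
  • {4,6}:  v_{4} + v_{6} = v_{9}  so sig = (2; 1)
  • {1,6}:  v_{1} + v_{6} = v_{2} + v_{3}  so sig = (2; 1,1)
  • {5,8}:  v_{5} + v_{8} = v_{2} + v_{4}  so sig = (2; 1,1)
  • {1,8}:  v_{1} + v_{8} = v_{2} + v_{5} + v_{7}  so sig = (2; 1,1,1)
  • {1,4}:  v_{1} + v_{4} = 2·v_{5} + v_{7}  so sig = (2; 1,2)
  • {5,6,7}:  v_{5} + v_{6} + v_{7} = 0  so sig = (3; —)
  • {2,3,4}:  v_{2} + v_{3} + v_{4} = v_{5}  so sig = (3; 1)
  • {2,7,9}:  v_{2} + v_{7} + v_{9} = v_{8}  so sig = (3; 1)
  • {5,7,9}:  v_{5} + v_{7} + v_{9} = v_{4}  so sig = (3; 1)
  • {2,3,9}:  v_{2} + v_{3} + v_{9} = v_{5} + v_{6}  so sig = (3; 1,1)
  • {2,3,5,7}:  v_{2} + v_{3} + v_{5} + v_{7} = v_{1}  so sig = (4; 1)

Hence PRS(X_Σ) =
[(2; —), (2; 1), (2; 1), (2; 1,1), (2; 1,1), (2; 1,1,1), (2; 1,2), (3; —), (3; 1), (3; 1), (3; 1), (3; 1,1), (4; 1)]


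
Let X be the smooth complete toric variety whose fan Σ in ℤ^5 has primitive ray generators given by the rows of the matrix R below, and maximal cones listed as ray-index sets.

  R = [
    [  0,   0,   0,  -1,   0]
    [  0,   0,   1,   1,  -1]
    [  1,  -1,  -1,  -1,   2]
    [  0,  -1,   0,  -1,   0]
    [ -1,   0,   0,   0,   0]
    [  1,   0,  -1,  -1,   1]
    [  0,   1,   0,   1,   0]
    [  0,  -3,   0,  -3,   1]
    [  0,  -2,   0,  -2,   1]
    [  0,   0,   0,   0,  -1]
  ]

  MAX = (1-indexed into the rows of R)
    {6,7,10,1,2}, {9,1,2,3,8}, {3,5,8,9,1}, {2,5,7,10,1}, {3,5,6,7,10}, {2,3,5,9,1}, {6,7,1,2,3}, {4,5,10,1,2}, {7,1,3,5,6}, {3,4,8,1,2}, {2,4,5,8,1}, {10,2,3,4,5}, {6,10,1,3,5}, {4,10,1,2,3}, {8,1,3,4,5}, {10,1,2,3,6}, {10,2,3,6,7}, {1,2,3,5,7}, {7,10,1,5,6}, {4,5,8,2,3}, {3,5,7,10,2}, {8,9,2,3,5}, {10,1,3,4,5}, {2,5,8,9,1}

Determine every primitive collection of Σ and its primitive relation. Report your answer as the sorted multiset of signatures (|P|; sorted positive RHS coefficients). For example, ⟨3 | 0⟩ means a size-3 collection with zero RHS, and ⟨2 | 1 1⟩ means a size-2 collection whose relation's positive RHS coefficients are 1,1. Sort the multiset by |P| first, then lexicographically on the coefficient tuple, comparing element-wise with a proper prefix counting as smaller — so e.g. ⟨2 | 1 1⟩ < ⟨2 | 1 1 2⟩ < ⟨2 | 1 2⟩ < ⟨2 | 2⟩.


Minimal non-faces — 14 found among 10 rays, 24 max cones:

  {4,7}:  v_{4} + v_{7} = 0  ⇒ sig = ⟨2 | 0⟩
  {4,9}:  v_{4} + v_{9} = v_{8}  ⇒ sig = ⟨2 | 1⟩
  {7,8}:  v_{7} + v_{8} = v_{9}  ⇒ sig = ⟨2 | 1⟩
  {4,6}:  v_{4} + v_{6} = v_{1} + v_{3} + v_{10}  ⇒ sig = ⟨2 | 1 1 1⟩
  {6,9}:  v_{6} + v_{9} = v_{1} + v_{3} + v_{4}  ⇒ sig = ⟨2 | 1 1 1⟩
  {7,9}:  v_{7} + v_{9} = v_{1} + v_{2} + v_{3} + v_{5}  ⇒ sig = ⟨2 | 1 1 1 1⟩
  {6,8}:  v_{6} + v_{8} = v_{1} + v_{3} + 2·v_{4}  ⇒ sig = ⟨2 | 1 1 2⟩
  {9,10}:  v_{9} + v_{10} = 2·v_{4}  ⇒ sig = ⟨2 | 2⟩
  {8,10}:  v_{8} + v_{10} = 3·v_{4}  ⇒ sig = ⟨2 | 3⟩
  {2,5,6}:  v_{2} + v_{5} + v_{6} = 0  ⇒ sig = ⟨3 | 0⟩
  {1,3,7,10}:  v_{1} + v_{3} + v_{7} + v_{10} = v_{6}  ⇒ sig = ⟨4 | 1⟩
  {1,2,3,4,5}:  v_{1} + v_{2} + v_{3} + v_{4} + v_{5} = v_{9}  ⇒ sig = ⟨5 | 1⟩
  {1,2,3,5,10}:  v_{1} + v_{2} + v_{3} + v_{5} + v_{10} = v_{4}  ⇒ sig = ⟨5 | 1⟩
  {1,2,3,5,8}:  v_{1} + v_{2} + v_{3} + v_{5} + v_{8} = 2·v_{9}  ⇒ sig = ⟨5 | 2⟩

Sorted signature multiset PRS(X):
    |P|=2: 9 collections, coeffs (), (1), (1), (1,1,1), (1,1,1), (1,1,1,1), (1,1,2), (2), (3)
    |P|=3: 1 collection, coeffs ()
    |P|=4: 1 collection, coeffs (1)
    |P|=5: 3 collections, coeffs (1), (1), (2)


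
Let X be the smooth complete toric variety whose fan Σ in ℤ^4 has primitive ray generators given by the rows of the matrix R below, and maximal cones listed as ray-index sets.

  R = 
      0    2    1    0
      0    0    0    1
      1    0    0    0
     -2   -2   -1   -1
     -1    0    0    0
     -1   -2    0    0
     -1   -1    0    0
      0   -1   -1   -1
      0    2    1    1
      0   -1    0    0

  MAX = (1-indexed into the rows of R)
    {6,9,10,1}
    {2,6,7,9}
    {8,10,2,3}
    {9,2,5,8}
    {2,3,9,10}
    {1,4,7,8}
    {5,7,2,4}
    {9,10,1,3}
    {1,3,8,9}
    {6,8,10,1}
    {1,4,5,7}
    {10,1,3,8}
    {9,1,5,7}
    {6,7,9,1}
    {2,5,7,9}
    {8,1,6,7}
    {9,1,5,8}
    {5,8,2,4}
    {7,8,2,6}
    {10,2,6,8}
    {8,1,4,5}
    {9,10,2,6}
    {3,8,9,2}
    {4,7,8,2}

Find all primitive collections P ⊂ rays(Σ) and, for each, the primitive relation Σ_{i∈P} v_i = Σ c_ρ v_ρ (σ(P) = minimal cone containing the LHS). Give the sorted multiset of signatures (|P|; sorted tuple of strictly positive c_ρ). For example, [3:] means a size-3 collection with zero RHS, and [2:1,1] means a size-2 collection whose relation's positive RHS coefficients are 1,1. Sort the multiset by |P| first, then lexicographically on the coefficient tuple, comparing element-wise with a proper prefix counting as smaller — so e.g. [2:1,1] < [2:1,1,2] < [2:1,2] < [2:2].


Primitive collections (15):

  P={3,5}:  v_{3} + v_{5} = 0 ; sig = [2:]
  P={1,2}:  v_{1} + v_{2} = v_{9} ; sig = [2:1]
  P={3,7}:  v_{3} + v_{7} = v_{10} ; sig = [2:1]
  P={5,10}:  v_{5} + v_{10} = v_{7} ; sig = [2:1]
  P={7,10}:  v_{7} + v_{10} = v_{6} ; sig = [2:1]
  P={3,4}:  v_{3} + v_{4} = v_{7} + v_{8} ; sig = [2:1,1]
  P={4,10}:  v_{4} + v_{10} = 2·v_{7} + v_{8} ; sig = [2:1,2]
  P={4,6}:  v_{4} + v_{6} = 3·v_{7} + v_{8} ; sig = [2:1,3]
  P={3,6}:  v_{3} + v_{6} = 2·v_{10} ; sig = [2:2]
  P={4,9}:  v_{4} + v_{9} = 2·v_{5} ; sig = [2:2]
  P={5,6}:  v_{5} + v_{6} = 2·v_{7} ; sig = [2:2]
  P={8,9,10}:  v_{8} + v_{9} + v_{10} = 0 ; sig = [3:]
  P={5,7,8}:  v_{5} + v_{7} + v_{8} = v_{4} ; sig = [3:1]
  P={6,8,9}:  v_{6} + v_{8} + v_{9} = v_{7} ; sig = [3:1]
  P={7,8,9}:  v_{7} + v_{8} + v_{9} = v_{5} ; sig = [3:1]

Hence PRS(X_Σ) =
{ [2:],  [2:1] ×4,  [2:1,1],  [2:1,2],  [2:1,3],  [2:2] ×3,  [3:],  [3:1] ×3 }


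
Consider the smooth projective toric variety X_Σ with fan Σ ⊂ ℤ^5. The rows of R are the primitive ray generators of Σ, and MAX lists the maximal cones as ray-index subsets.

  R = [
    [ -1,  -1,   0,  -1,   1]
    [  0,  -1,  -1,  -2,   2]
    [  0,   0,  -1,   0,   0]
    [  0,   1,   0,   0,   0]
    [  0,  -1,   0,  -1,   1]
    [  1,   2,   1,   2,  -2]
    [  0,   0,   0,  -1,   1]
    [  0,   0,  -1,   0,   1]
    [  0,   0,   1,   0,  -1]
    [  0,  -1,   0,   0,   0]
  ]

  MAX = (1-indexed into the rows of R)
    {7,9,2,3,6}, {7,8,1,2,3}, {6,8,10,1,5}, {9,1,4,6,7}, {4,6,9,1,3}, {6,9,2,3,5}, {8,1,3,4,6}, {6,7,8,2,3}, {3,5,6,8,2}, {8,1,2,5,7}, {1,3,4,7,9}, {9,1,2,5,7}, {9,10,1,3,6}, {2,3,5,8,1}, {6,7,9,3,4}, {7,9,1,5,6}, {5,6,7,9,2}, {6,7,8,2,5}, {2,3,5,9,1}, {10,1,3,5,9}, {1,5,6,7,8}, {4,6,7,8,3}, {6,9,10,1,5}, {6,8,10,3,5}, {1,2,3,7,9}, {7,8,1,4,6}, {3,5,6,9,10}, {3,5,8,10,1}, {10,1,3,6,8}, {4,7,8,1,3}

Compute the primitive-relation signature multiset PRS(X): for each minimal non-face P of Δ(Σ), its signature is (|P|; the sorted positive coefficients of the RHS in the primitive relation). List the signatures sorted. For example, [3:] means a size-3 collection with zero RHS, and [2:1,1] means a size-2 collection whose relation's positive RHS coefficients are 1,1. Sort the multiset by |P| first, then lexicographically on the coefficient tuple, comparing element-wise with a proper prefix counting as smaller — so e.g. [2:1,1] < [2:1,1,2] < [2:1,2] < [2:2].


Minimal non-faces — 10 found among 10 rays, 30 max cones:

  {4,10}:  v_{4} + v_{10} = 0  so sig = [2:]
  {8,9}:  v_{8} + v_{9} = 0  so sig = [2:]
  {4,5}:  v_{4} + v_{5} = v_{7}  so sig = [2:1]
  {7,10}:  v_{7} + v_{10} = v_{5}  so sig = [2:1]
  {2,4}:  v_{2} + v_{4} = v_{3} + 2·v_{7}  so sig = [2:1,2]
  {2,10}:  v_{2} + v_{10} = v_{3} + 2·v_{5}  so sig = [2:1,2]
  {1,2,6}:  v_{1} + v_{2} + v_{6} = v_{7}  so sig = [3:1]
  {3,5,7}:  v_{3} + v_{5} + v_{7} = v_{2}  so sig = [3:1]
  {1,3,5,6}:  v_{1} + v_{3} + v_{5} + v_{6} = 0  so sig = [4:]
  {1,3,6,7}:  v_{1} + v_{3} + v_{6} + v_{7} = v_{4}  so sig = [4:1]

Hence PRS(X_Σ) =
    [2:]
    [2:]
    [2:1]
    [2:1]
    [2:1,2]
    [2:1,2]
    [3:1]
    [3:1]
    [4:]
    [4:1]


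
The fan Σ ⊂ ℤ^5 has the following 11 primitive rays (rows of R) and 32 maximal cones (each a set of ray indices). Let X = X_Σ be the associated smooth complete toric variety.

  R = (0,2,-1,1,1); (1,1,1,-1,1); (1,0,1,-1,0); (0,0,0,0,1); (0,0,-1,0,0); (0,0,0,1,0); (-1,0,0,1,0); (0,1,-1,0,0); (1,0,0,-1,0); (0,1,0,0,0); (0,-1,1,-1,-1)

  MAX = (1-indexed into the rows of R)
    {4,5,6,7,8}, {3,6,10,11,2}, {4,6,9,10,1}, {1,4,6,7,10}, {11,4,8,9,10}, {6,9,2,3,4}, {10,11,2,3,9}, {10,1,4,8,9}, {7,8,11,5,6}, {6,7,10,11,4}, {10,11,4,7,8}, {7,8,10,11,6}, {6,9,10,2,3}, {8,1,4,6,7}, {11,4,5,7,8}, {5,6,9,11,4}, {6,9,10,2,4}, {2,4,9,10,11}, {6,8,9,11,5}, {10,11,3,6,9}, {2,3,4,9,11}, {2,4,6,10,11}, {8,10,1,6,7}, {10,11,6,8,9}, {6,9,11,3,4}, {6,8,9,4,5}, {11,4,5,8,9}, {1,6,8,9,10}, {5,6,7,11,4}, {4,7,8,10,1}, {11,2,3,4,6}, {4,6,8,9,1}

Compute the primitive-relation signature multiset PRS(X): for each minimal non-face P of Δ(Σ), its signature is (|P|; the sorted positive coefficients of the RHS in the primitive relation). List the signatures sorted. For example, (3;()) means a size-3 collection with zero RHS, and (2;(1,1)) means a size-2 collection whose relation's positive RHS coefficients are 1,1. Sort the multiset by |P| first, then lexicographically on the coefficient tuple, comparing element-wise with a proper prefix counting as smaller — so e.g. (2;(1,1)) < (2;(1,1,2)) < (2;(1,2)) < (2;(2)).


Primitive collections (17):

  • {7,9}:  v_{7} + v_{9} = 0  ⟹  sig = (2;())
  • {1,11}:  v_{1} + v_{11} = v_{10}  ⟹  sig = (2;(1))
  • {3,5}:  v_{3} + v_{5} = v_{9}  ⟹  sig = (2;(1))
  • {5,10}:  v_{5} + v_{10} = v_{8}  ⟹  sig = (2;(1))
  • {3,8}:  v_{3} + v_{8} = v_{9} + v_{10}  ⟹  sig = (2;(1,1))
  • {2,5}:  v_{2} + v_{5} = v_{4} + v_{9} + v_{10}  ⟹  sig = (2;(1,1,1))
  • {3,7}:  v_{3} + v_{7} = v_{4} + v_{6} + v_{10} + v_{11}  ⟹  sig = (2;(1,1,1,1))
  • {1,3}:  v_{1} + v_{3} = v_{4} + v_{6} + v_{9} + 2·v_{10}  ⟹  sig = (2;(1,1,1,2))
  • {1,5}:  v_{1} + v_{5} = v_{4} + v_{6} + 2·v_{8}  ⟹  sig = (2;(1,1,2))
  • {2,8}:  v_{2} + v_{8} = v_{4} + v_{9} + 2·v_{10}  ⟹  sig = (2;(1,1,2))
  • {2,7}:  v_{2} + v_{7} = 2·v_{4} + v_{6} + 2·v_{10} + v_{11}  ⟹  sig = (2;(1,1,2,2))
  • {1,2}:  v_{1} + v_{2} = 2·v_{4} + v_{6} + v_{9} + 3·v_{10}  ⟹  sig = (2;(1,1,2,3))
  • {3,4,10}:  v_{3} + v_{4} + v_{10} = v_{2}  ⟹  sig = (3;(1))
  • {4,6,8,11}:  v_{4} + v_{6} + v_{8} + v_{11} = 0  ⟹  sig = (4;())
  • {4,6,8,10}:  v_{4} + v_{6} + v_{8} + v_{10} = v_{1}  ⟹  sig = (4;(1))
  • {2,6,9,11}:  v_{2} + v_{6} + v_{9} + v_{11} = 2·v_{3}  ⟹  sig = (4;(2))
  • {4,6,9,10,11}:  v_{4} + v_{6} + v_{9} + v_{10} + v_{11} = v_{3}  ⟹  sig = (5;(1))

so the primitive-relation signature multiset is
{ (2;()),  (2;(1)) ×3,  (2;(1,1)),  (2;(1,1,1)),  (2;(1,1,1,1)),  (2;(1,1,1,2)),  (2;(1,1,2)) ×2,  (2;(1,1,2,2)),  (2;(1,1,2,3)),  (3;(1)),  (4;()),  (4;(1)),  (4;(2)),  (5;(1)) }


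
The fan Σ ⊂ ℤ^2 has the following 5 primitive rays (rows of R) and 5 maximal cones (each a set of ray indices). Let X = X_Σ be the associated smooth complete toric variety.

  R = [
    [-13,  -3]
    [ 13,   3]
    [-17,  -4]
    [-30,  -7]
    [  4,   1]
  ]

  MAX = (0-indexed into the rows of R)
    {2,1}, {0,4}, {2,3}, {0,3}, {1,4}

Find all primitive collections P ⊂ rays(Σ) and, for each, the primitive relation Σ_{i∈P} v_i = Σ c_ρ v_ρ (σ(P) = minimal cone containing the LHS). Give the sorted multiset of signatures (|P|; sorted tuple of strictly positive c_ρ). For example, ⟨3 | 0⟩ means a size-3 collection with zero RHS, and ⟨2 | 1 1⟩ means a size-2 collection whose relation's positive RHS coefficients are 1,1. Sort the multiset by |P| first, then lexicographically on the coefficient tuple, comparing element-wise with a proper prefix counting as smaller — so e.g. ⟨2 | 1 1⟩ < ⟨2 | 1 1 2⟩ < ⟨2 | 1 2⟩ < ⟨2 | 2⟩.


Δ(Σ) — 5 vertices, 5 min non-faces:

  P={0,1}:  v_{0} + v_{1} = 0 ; sig = ⟨2 | 0⟩
  P={0,2}:  v_{0} + v_{2} = v_{3} ; sig = ⟨2 | 1⟩
  P={1,3}:  v_{1} + v_{3} = v_{2} ; sig = ⟨2 | 1⟩
  P={2,4}:  v_{2} + v_{4} = v_{0} ; sig = ⟨2 | 1⟩
  P={3,4}:  v_{3} + v_{4} = 2·v_{0} ; sig = ⟨2 | 2⟩

Hence PRS(X_Σ) =
    ⟨2 | 0⟩
    ⟨2 | 1⟩
    ⟨2 | 1⟩
    ⟨2 | 1⟩
    ⟨2 | 2⟩


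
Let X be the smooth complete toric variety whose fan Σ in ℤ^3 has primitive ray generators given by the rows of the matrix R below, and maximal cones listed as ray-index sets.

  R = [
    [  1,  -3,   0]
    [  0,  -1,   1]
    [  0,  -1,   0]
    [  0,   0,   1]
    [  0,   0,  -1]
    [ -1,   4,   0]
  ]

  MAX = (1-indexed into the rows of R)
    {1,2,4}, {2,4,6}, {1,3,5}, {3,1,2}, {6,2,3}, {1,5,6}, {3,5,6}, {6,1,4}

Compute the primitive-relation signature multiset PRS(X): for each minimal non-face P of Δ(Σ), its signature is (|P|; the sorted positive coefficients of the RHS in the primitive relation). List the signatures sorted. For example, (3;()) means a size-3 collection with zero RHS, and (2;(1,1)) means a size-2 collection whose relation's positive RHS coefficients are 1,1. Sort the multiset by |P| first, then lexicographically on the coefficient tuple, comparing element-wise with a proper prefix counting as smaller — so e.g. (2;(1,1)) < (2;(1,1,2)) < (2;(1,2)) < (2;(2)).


5 minimal non-faces of Δ(Σ) (on 6 rays):

  • {4,5}:  v_{4} + v_{5} = 0  ⇒ sig = (2;())
  • {2,5}:  v_{2} + v_{5} = v_{3}  ⇒ sig = (2;(1))
  • {3,4}:  v_{3} + v_{4} = v_{2}  ⇒ sig = (2;(1))
  • {1,3,6}:  v_{1} + v_{3} + v_{6} = 0  ⇒ sig = (3;())
  • {1,2,6}:  v_{1} + v_{2} + v_{6} = v_{4}  ⇒ sig = (3;(1))

Sorted signature multiset PRS(X):
    |P|=2: 3 collections, coeffs (), (1), (1)
    |P|=3: 2 collections, coeffs (), (1)


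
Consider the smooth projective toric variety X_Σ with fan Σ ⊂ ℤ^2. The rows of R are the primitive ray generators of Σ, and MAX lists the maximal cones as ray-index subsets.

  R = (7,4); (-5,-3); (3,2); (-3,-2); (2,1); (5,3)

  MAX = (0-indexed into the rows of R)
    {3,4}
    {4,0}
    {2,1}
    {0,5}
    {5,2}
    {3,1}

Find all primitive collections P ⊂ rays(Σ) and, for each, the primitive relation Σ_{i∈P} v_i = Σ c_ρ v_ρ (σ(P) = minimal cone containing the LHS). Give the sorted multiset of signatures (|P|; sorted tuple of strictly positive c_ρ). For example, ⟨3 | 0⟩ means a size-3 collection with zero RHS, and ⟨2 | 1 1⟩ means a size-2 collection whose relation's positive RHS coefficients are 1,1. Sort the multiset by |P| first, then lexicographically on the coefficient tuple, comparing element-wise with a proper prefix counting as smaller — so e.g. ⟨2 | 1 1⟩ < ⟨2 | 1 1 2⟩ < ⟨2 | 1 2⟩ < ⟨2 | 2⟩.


Minimal non-faces — 9 found among 6 rays, 6 max cones:

  {1,5}:  v_{1} + v_{5} = 0 ; sig = ⟨2 | 0⟩
  {2,3}:  v_{2} + v_{3} = 0 ; sig = ⟨2 | 0⟩
  {0,1}:  v_{0} + v_{1} = v_{4} ; sig = ⟨2 | 1⟩
  {1,4}:  v_{1} + v_{4} = v_{3} ; sig = ⟨2 | 1⟩
  {2,4}:  v_{2} + v_{4} = v_{5} ; sig = ⟨2 | 1⟩
  {3,5}:  v_{3} + v_{5} = v_{4} ; sig = ⟨2 | 1⟩
  {4,5}:  v_{4} + v_{5} = v_{0} ; sig = ⟨2 | 1⟩
  {0,2}:  v_{0} + v_{2} = 2·v_{5} ; sig = ⟨2 | 2⟩
  {0,3}:  v_{0} + v_{3} = 2·v_{4} ; sig = ⟨2 | 2⟩

Hence PRS(X_Σ) =
    |P|=2: 9 collections, coeffs (), (), (1), (1), (1), (1), (1), (2), (2)


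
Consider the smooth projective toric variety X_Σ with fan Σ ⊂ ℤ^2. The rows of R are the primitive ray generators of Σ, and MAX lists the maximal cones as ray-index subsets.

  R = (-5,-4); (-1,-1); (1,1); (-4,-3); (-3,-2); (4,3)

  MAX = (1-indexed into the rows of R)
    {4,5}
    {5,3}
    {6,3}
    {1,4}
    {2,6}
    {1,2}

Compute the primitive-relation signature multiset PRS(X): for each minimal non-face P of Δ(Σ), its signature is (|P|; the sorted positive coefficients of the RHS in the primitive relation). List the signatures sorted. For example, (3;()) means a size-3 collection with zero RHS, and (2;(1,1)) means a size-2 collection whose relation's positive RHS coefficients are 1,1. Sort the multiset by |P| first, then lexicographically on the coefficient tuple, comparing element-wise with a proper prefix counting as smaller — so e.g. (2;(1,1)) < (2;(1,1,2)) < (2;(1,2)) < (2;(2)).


9 minimal non-faces of Δ(Σ) (on 6 rays):

  P={2,3}:  v_{2} + v_{3} = 0 — sig = (2;())
  P={4,6}:  v_{4} + v_{6} = 0 — sig = (2;())
  P={1,3}:  v_{1} + v_{3} = v_{4} — sig = (2;(1))
  P={1,6}:  v_{1} + v_{6} = v_{2} — sig = (2;(1))
  P={2,4}:  v_{2} + v_{4} = v_{1} — sig = (2;(1))
  P={2,5}:  v_{2} + v_{5} = v_{4} — sig = (2;(1))
  P={3,4}:  v_{3} + v_{4} = v_{5} — sig = (2;(1))
  P={5,6}:  v_{5} + v_{6} = v_{3} — sig = (2;(1))
  P={1,5}:  v_{1} + v_{5} = 2·v_{4} — sig = (2;(2))

Hence PRS(X_Σ) =
    |P|=2: 9 collections, coeffs (), (), (1), (1), (1), (1), (1), (1), (2)


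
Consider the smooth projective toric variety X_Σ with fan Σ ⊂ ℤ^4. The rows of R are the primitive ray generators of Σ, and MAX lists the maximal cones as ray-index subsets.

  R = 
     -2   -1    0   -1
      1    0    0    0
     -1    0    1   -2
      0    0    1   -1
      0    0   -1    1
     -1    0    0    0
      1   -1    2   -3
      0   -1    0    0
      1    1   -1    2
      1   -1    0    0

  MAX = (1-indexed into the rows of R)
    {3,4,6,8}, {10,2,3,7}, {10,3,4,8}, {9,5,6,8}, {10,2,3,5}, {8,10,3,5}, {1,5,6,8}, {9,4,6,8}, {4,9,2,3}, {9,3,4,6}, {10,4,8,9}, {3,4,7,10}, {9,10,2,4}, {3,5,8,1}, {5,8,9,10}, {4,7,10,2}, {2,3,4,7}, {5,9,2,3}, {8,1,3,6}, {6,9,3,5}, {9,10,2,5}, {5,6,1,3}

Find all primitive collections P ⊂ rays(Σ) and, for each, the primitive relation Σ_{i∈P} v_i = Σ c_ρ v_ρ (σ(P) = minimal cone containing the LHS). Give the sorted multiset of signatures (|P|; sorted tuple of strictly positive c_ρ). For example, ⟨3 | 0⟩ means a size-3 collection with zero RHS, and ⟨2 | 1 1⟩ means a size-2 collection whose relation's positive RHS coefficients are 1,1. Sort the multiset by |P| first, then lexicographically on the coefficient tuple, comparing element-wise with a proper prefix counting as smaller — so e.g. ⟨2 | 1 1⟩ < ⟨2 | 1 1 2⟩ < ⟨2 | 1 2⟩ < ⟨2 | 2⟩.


Minimal non-faces — 17 found among 10 rays, 22 max cones:

  P = {2,6}:  v_{2} + v_{6} = 0 — sig = ⟨2 | 0⟩
  P = {4,5}:  v_{4} + v_{5} = 0 — sig = ⟨2 | 0⟩
  P = {2,8}:  v_{2} + v_{8} = v_{10} — sig = ⟨2 | 1⟩
  P = {6,10}:  v_{6} + v_{10} = v_{8} — sig = ⟨2 | 1⟩
  P = {1,9}:  v_{1} + v_{9} = v_{5} + v_{6} — sig = ⟨2 | 1 1⟩
  P = {1,2}:  v_{1} + v_{2} = v_{3} + v_{5} + v_{8} — sig = ⟨2 | 1 1 1⟩
  P = {1,4}:  v_{1} + v_{4} = v_{3} + v_{6} + v_{8} — sig = ⟨2 | 1 1 1⟩
  P = {5,7}:  v_{5} + v_{7} = v_{2} + v_{3} + v_{10} — sig = ⟨2 | 1 1 1⟩
  P = {6,7}:  v_{6} + v_{7} = v_{3} + v_{4} + v_{10} — sig = ⟨2 | 1 1 1⟩
  P = {1,7}:  v_{1} + v_{7} = 2·v_{3} + v_{8} + v_{10} — sig = ⟨2 | 1 1 2⟩
  P = {1,10}:  v_{1} + v_{10} = v_{3} + v_{5} + 2·v_{8} — sig = ⟨2 | 1 1 2⟩
  P = {7,8}:  v_{7} + v_{8} = v_{3} + v_{4} + 2·v_{10} — sig = ⟨2 | 1 1 2⟩
  P = {7,9}:  v_{7} + v_{9} = 2·v_{2} + v_{4} — sig = ⟨2 | 1 2⟩
  P = {3,8,9}:  v_{3} + v_{8} + v_{9} = 0 — sig = ⟨3 | 0⟩
  P = {3,9,10}:  v_{3} + v_{9} + v_{10} = v_{2} — sig = ⟨3 | 1⟩
  P = {2,3,4,10}:  v_{2} + v_{3} + v_{4} + v_{10} = v_{7} — sig = ⟨4 | 1⟩
  P = {3,5,6,8}:  v_{3} + v_{5} + v_{6} + v_{8} = v_{1} — sig = ⟨4 | 1⟩

Signatures (|P|; sorted positive RHS coefficients), sorted:
[⟨2 | 0⟩, ⟨2 | 0⟩, ⟨2 | 1⟩, ⟨2 | 1⟩, ⟨2 | 1 1⟩, ⟨2 | 1 1 1⟩, ⟨2 | 1 1 1⟩, ⟨2 | 1 1 1⟩, ⟨2 | 1 1 1⟩, ⟨2 | 1 1 2⟩, ⟨2 | 1 1 2⟩, ⟨2 | 1 1 2⟩, ⟨2 | 1 2⟩, ⟨3 | 0⟩, ⟨3 | 1⟩, ⟨4 | 1⟩, ⟨4 | 1⟩]


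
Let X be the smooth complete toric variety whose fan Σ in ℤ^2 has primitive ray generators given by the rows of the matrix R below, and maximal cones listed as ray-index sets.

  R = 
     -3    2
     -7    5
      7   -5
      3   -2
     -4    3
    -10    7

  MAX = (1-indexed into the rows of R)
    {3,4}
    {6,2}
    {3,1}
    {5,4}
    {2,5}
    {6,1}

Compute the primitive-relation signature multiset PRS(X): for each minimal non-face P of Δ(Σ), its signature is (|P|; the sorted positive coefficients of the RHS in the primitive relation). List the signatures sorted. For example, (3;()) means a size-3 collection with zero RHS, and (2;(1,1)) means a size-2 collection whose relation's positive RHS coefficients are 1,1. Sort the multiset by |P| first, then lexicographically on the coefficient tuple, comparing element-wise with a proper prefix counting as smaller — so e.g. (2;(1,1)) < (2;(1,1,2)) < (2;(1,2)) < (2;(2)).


|primitive collections| = 9. Relations:

  P={1,4}:  v_{1} + v_{4} = 0 ; sig = (2;())
  P={2,3}:  v_{2} + v_{3} = 0 ; sig = (2;())
  P={1,2}:  v_{1} + v_{2} = v_{6} ; sig = (2;(1))
  P={1,5}:  v_{1} + v_{5} = v_{2} ; sig = (2;(1))
  P={2,4}:  v_{2} + v_{4} = v_{5} ; sig = (2;(1))
  P={3,5}:  v_{3} + v_{5} = v_{4} ; sig = (2;(1))
  P={3,6}:  v_{3} + v_{6} = v_{1} ; sig = (2;(1))
  P={4,6}:  v_{4} + v_{6} = v_{2} ; sig = (2;(1))
  P={5,6}:  v_{5} + v_{6} = 2·v_{2} ; sig = (2;(2))

so the primitive-relation signature multiset is
{ (2;()) ×2,  (2;(1)) ×6,  (2;(2)) }


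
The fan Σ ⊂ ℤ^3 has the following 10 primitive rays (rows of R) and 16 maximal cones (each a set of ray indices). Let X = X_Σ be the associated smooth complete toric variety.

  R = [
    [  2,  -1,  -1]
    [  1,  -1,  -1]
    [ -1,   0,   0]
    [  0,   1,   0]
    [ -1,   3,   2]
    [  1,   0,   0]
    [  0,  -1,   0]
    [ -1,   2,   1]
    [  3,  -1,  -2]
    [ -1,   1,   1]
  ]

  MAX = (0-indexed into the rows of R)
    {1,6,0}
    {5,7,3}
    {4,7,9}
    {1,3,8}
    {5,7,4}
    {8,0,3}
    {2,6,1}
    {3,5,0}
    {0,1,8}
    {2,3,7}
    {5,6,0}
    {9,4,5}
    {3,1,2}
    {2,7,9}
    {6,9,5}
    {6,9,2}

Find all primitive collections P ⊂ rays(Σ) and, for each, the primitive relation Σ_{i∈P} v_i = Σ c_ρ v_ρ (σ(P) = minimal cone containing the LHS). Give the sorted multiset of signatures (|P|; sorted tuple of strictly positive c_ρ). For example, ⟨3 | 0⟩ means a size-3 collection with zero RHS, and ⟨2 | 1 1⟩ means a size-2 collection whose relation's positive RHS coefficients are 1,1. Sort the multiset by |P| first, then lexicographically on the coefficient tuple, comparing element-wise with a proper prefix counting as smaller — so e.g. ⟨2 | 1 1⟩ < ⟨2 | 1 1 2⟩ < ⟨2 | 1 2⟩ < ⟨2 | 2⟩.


Σ has 23 primitive collections:

  P={1,9}:  v_{1} + v_{9} = 0  so sig = ⟨2 | 0⟩
  P={2,5}:  v_{2} + v_{5} = 0  so sig = ⟨2 | 0⟩
  P={3,6}:  v_{3} + v_{6} = 0  so sig = ⟨2 | 0⟩
  P={0,2}:  v_{0} + v_{2} = v_{1}  so sig = ⟨2 | 1⟩
  P={0,9}:  v_{0} + v_{9} = v_{5}  so sig = ⟨2 | 1⟩
  P={1,5}:  v_{1} + v_{5} = v_{0}  so sig = ⟨2 | 1⟩
  P={1,7}:  v_{1} + v_{7} = v_{3}  so sig = ⟨2 | 1⟩
  P={3,9}:  v_{3} + v_{9} = v_{7}  so sig = ⟨2 | 1⟩
  P={6,7}:  v_{6} + v_{7} = v_{9}  so sig = ⟨2 | 1⟩
  P={0,7}:  v_{0} + v_{7} = v_{3} + v_{5}  so sig = ⟨2 | 1 1⟩
  P={1,4}:  v_{1} + v_{4} = v_{5} + v_{7}  so sig = ⟨2 | 1 1⟩
  P={2,4}:  v_{2} + v_{4} = v_{7} + v_{9}  so sig = ⟨2 | 1 1⟩
  P={6,8}:  v_{6} + v_{8} = v_{0} + v_{1}  so sig = ⟨2 | 1 1⟩
  P={8,9}:  v_{8} + v_{9} = v_{0} + v_{3}  so sig = ⟨2 | 1 1⟩
  P={0,4}:  v_{0} + v_{4} = 2·v_{5} + v_{7}  so sig = ⟨2 | 1 2⟩
  P={2,8}:  v_{2} + v_{8} = 2·v_{1} + v_{3}  so sig = ⟨2 | 1 2⟩
  P={3,4}:  v_{3} + v_{4} = v_{5} + 2·v_{7}  so sig = ⟨2 | 1 2⟩
  P={4,6}:  v_{4} + v_{6} = v_{5} + 2·v_{9}  so sig = ⟨2 | 1 2⟩
  P={5,8}:  v_{5} + v_{8} = 2·v_{0} + v_{3}  so sig = ⟨2 | 1 2⟩
  P={7,8}:  v_{7} + v_{8} = v_{0} + 2·v_{3}  so sig = ⟨2 | 1 2⟩
  P={4,8}:  v_{4} + v_{8} = 2·v_{3} + 2·v_{5}  so sig = ⟨2 | 2 2⟩
  P={0,1,3}:  v_{0} + v_{1} + v_{3} = v_{8}  so sig = ⟨3 | 1⟩
  P={5,7,9}:  v_{5} + v_{7} + v_{9} = v_{4}  so sig = ⟨3 | 1⟩

Signatures (|P|; sorted positive RHS coefficients), sorted:
    ⟨2 | 0⟩
    ⟨2 | 0⟩
    ⟨2 | 0⟩
    ⟨2 | 1⟩
    ⟨2 | 1⟩
    ⟨2 | 1⟩
    ⟨2 | 1⟩
    ⟨2 | 1⟩
    ⟨2 | 1⟩
    ⟨2 | 1 1⟩
    ⟨2 | 1 1⟩
    ⟨2 | 1 1⟩
    ⟨2 | 1 1⟩
    ⟨2 | 1 1⟩
    ⟨2 | 1 2⟩
    ⟨2 | 1 2⟩
    ⟨2 | 1 2⟩
    ⟨2 | 1 2⟩
    ⟨2 | 1 2⟩
    ⟨2 | 1 2⟩
    ⟨2 | 2 2⟩
    ⟨3 | 1⟩
    ⟨3 | 1⟩


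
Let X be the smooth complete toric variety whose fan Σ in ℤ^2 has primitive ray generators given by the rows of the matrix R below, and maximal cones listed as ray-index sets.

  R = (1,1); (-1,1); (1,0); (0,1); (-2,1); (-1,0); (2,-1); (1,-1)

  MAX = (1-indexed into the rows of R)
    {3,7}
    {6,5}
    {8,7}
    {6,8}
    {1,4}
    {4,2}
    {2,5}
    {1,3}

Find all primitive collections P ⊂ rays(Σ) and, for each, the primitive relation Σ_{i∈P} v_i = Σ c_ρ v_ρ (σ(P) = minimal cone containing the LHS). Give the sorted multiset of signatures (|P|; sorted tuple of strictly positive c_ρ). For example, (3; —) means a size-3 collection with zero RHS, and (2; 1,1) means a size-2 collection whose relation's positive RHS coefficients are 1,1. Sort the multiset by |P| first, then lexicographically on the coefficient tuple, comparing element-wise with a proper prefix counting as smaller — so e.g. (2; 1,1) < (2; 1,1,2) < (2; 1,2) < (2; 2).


The 20 primitive collections of Σ (r=8, n=2):

  P = {2,8}:  v_{2} + v_{8} = 0  ⇒ sig = (2; —)
  P = {3,6}:  v_{3} + v_{6} = 0  ⇒ sig = (2; —)
  P = {5,7}:  v_{5} + v_{7} = 0  ⇒ sig = (2; —)
  P = {1,6}:  v_{1} + v_{6} = v_{4}  ⇒ sig = (2; 1)
  P = {2,3}:  v_{2} + v_{3} = v_{4}  ⇒ sig = (2; 1)
  P = {2,6}:  v_{2} + v_{6} = v_{5}  ⇒ sig = (2; 1)
  P = {2,7}:  v_{2} + v_{7} = v_{3}  ⇒ sig = (2; 1)
  P = {3,4}:  v_{3} + v_{4} = v_{1}  ⇒ sig = (2; 1)
  P = {3,5}:  v_{3} + v_{5} = v_{2}  ⇒ sig = (2; 1)
  P = {3,8}:  v_{3} + v_{8} = v_{7}  ⇒ sig = (2; 1)
  P = {4,6}:  v_{4} + v_{6} = v_{2}  ⇒ sig = (2; 1)
  P = {4,8}:  v_{4} + v_{8} = v_{3}  ⇒ sig = (2; 1)
  P = {5,8}:  v_{5} + v_{8} = v_{6}  ⇒ sig = (2; 1)
  P = {6,7}:  v_{6} + v_{7} = v_{8}  ⇒ sig = (2; 1)
  P = {1,5}:  v_{1} + v_{5} = v_{2} + v_{4}  ⇒ sig = (2; 1,1)
  P = {1,2}:  v_{1} + v_{2} = 2·v_{4}  ⇒ sig = (2; 2)
  P = {1,8}:  v_{1} + v_{8} = 2·v_{3}  ⇒ sig = (2; 2)
  P = {4,5}:  v_{4} + v_{5} = 2·v_{2}  ⇒ sig = (2; 2)
  P = {4,7}:  v_{4} + v_{7} = 2·v_{3}  ⇒ sig = (2; 2)
  P = {1,7}:  v_{1} + v_{7} = 3·v_{3}  ⇒ sig = (2; 3)

Sorted signature multiset PRS(X):
    |P|=2: 20 collections, coeffs (), (), (), (1), (1), (1), (1), (1), (1), (1), (1), (1), (1), (1), (1,1), (2), (2), (2), (2), (3)


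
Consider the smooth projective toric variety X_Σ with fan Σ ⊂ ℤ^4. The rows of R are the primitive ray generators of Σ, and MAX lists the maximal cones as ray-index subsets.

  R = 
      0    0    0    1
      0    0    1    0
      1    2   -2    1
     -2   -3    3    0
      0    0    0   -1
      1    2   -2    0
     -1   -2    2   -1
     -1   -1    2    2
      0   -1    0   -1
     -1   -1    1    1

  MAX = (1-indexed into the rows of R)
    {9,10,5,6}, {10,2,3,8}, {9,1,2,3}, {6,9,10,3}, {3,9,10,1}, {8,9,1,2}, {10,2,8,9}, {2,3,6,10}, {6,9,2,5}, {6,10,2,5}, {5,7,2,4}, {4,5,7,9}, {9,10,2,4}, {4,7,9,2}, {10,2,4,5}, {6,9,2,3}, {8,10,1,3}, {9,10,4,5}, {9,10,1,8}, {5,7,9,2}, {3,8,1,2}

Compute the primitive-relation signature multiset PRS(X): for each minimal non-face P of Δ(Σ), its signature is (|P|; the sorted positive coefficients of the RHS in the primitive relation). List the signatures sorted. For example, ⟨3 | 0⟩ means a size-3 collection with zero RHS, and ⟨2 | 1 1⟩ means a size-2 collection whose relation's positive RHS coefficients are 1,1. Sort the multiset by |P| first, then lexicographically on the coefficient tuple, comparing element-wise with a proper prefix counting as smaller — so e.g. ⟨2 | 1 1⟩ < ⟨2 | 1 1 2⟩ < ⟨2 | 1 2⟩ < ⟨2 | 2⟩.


Primitive collections (20):

  {1,5}:  v_{1} + v_{5} = 0 — sig = ⟨2 | 0⟩
  {3,7}:  v_{3} + v_{7} = 0 — sig = ⟨2 | 0⟩
  {1,6}:  v_{1} + v_{6} = v_{3} — sig = ⟨2 | 1⟩
  {3,4}:  v_{3} + v_{4} = v_{10} — sig = ⟨2 | 1⟩
  {3,5}:  v_{3} + v_{5} = v_{6} — sig = ⟨2 | 1⟩
  {6,7}:  v_{6} + v_{7} = v_{5} — sig = ⟨2 | 1⟩
  {7,10}:  v_{7} + v_{10} = v_{4} — sig = ⟨2 | 1⟩
  {4,6}:  v_{4} + v_{6} = v_{5} + v_{10} — sig = ⟨2 | 1 1⟩
  {5,8}:  v_{5} + v_{8} = v_{2} + v_{10} — sig = ⟨2 | 1 1⟩
  {1,7}:  v_{1} + v_{7} = v_{2} + v_{9} + v_{10} — sig = ⟨2 | 1 1 1⟩
  {6,8}:  v_{6} + v_{8} = v_{2} + v_{3} + v_{10} — sig = ⟨2 | 1 1 1⟩
  {1,4}:  v_{1} + v_{4} = v_{2} + v_{9} + 2·v_{10} — sig = ⟨2 | 1 1 2⟩
  {7,8}:  v_{7} + v_{8} = 2·v_{2} + v_{9} + 2·v_{10} — sig = ⟨2 | 1 2 2⟩
  {4,8}:  v_{4} + v_{8} = 2·v_{2} + v_{9} + 3·v_{10} — sig = ⟨2 | 1 2 3⟩
  {1,2,10}:  v_{1} + v_{2} + v_{10} = v_{8} — sig = ⟨3 | 1⟩
  {3,8,9}:  v_{3} + v_{8} + v_{9} = 2·v_{1} — sig = ⟨3 | 2⟩
  {2,6,9,10}:  v_{2} + v_{6} + v_{9} + v_{10} = 0 — sig = ⟨4 | 0⟩
  {2,3,9,10}:  v_{2} + v_{3} + v_{9} + v_{10} = v_{1} — sig = ⟨4 | 1⟩
  {2,5,9,10}:  v_{2} + v_{5} + v_{9} + v_{10} = v_{7} — sig = ⟨4 | 1⟩
  {2,4,5,9}:  v_{2} + v_{4} + v_{5} + v_{9} = 2·v_{7} — sig = ⟨4 | 2⟩

Hence PRS(X_Σ) =
[⟨2 | 0⟩, ⟨2 | 0⟩, ⟨2 | 1⟩, ⟨2 | 1⟩, ⟨2 | 1⟩, ⟨2 | 1⟩, ⟨2 | 1⟩, ⟨2 | 1 1⟩, ⟨2 | 1 1⟩, ⟨2 | 1 1 1⟩, ⟨2 | 1 1 1⟩, ⟨2 | 1 1 2⟩, ⟨2 | 1 2 2⟩, ⟨2 | 1 2 3⟩, ⟨3 | 1⟩, ⟨3 | 2⟩, ⟨4 | 0⟩, ⟨4 | 1⟩, ⟨4 | 1⟩, ⟨4 | 2⟩]


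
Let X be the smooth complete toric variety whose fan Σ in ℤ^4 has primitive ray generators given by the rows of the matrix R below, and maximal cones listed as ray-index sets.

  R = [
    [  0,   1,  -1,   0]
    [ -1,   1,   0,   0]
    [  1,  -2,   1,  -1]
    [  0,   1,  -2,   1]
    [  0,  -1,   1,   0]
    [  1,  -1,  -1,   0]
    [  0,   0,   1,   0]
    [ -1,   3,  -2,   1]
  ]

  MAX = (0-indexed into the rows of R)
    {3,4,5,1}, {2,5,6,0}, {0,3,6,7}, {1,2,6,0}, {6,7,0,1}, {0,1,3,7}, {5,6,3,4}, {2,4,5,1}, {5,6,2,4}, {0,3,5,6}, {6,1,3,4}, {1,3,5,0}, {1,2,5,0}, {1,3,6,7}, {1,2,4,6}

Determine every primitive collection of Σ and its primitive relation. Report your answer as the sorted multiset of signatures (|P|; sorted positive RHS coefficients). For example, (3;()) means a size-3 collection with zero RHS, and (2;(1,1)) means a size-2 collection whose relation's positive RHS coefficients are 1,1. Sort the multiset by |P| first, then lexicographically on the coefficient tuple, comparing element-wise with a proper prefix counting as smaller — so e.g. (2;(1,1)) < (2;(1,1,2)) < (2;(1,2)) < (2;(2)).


Minimal non-faces — 7 found among 8 rays, 15 max cones:

  {0,4}:  v_{0} + v_{4} = 0  ⟹  sig = (2;())
  {2,3}:  v_{2} + v_{3} = v_{5}  ⟹  sig = (2;(1))
  {2,7}:  v_{2} + v_{7} = v_{0}  ⟹  sig = (2;(1))
  {5,7}:  v_{5} + v_{7} = v_{0} + v_{3}  ⟹  sig = (2;(1,1))
  {4,7}:  v_{4} + v_{7} = v_{1} + v_{3} + v_{6}  ⟹  sig = (2;(1,1,1))
  {1,5,6}:  v_{1} + v_{5} + v_{6} = 0  ⟹  sig = (3;())
  {0,1,3,6}:  v_{0} + v_{1} + v_{3} + v_{6} = v_{7}  ⟹  sig = (4;(1))

Sorted signature multiset PRS(X):
{ (2;()),  (2;(1)) ×2,  (2;(1,1)),  (2;(1,1,1)),  (3;()),  (4;(1)) }
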